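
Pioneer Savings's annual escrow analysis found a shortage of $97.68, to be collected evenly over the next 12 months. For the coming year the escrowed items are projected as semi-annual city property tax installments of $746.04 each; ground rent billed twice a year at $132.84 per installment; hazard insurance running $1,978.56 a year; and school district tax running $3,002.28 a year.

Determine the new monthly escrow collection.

City property tax: $746.04 × 2 = $1,492.08 annually
Ground rent: $132.84 × 2 = $265.68 annually
Hazard insurance: $1,978.56 annually
School district tax: $3,002.28 annually
Combined annual = $6,738.60
Base monthly escrow = $6,738.60 / 12 = $561.55
Shortage spread = $97.68 ÷ 12 = $8.14/mo
Adjusted monthly = $561.55 + $8.14 = $569.69

$569.69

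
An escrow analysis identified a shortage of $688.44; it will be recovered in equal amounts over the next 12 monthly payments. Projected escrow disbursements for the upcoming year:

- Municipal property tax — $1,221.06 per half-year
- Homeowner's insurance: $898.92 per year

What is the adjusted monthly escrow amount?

Municipal property tax — $1,221.06 × 2 = $2,442.12/yr
Homeowner's insurance — $898.92/yr
Annual escrow total = $3,341.04
Monthly = $3,341.04 ÷ 12 = $278.42
Shortage per month = $688.44 / 12 = $57.37
Adjusted monthly = $278.42 + $57.37 = $335.79

$335.79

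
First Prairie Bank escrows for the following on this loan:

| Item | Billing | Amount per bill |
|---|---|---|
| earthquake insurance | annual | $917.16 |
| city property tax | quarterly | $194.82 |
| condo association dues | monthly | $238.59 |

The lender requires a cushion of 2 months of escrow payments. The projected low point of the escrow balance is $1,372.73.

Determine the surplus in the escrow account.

$612.81

Earthquake insurance: $917.16 annually
City property tax: $194.82 × 4 = $779.28 annually
Condo association dues: $238.59 × 12 = $2,863.08 annually
Total annual escrow = $917.16 + $779.28 + $2,863.08 = $4,559.52
Per month = $4,559.52 ÷ 12 = $379.96
Cushion = 2 × $379.96 = $759.92
Excess over cushion: $1,372.73 − $759.92 = $612.81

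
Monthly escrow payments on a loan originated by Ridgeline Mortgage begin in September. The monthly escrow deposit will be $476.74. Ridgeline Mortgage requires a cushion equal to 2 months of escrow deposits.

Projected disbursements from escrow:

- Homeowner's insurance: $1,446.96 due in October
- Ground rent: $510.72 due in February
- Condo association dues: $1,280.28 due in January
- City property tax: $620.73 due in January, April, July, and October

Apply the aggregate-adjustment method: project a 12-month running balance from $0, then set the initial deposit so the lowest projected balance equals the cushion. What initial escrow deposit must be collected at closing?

$2,572.46

Cushion = 2 × $476.74 = $953.48
Trial balance (start $0, +$476.74 each month, − disbursements):
  Sep: +$476.74 → $476.74
  Oct: +$476.74 − $2,067.69 → -$1,114.21
  Nov: +$476.74 → -$637.47
  Dec: +$476.74 → -$160.73
  Jan: +$476.74 − $1,901.01 → -$1,585.00
  Feb: +$476.74 − $510.72 → -$1,618.98
  Mar: +$476.74 → -$1,142.24
  Apr: +$476.74 − $620.73 → -$1,286.23
  May: +$476.74 → -$809.49
  Jun: +$476.74 → -$332.75
  Jul: +$476.74 − $620.73 → -$476.74
  Aug: +$476.74 → $0.00
Lowest trial balance = -$1,618.98 (Feb)
Initial deposit = cushion − low point = $953.48 − (-$1,618.98) = $2,572.46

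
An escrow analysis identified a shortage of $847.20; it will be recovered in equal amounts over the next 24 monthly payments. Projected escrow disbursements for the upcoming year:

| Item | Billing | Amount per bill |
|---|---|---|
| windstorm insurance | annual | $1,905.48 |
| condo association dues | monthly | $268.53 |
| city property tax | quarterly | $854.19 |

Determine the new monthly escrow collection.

$747.35

Windstorm insurance — $1,905.48 per year
Condo association dues — $268.53 × 12 = $3,222.36 per year
City property tax — $854.19 × 4 = $3,416.76 per year
Yearly total = $8,544.60
Monthly = $8,544.60 / 12 = $712.05
Shortage spread = $847.20 ÷ 24 = $35.30/mo
Adjusted monthly = $712.05 + $35.30 = $747.35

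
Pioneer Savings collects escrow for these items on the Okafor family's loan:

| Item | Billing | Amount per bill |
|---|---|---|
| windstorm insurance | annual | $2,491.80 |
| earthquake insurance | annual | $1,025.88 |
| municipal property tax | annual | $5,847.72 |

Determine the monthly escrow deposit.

Windstorm insurance: $2,491.80
Earthquake insurance: $1,025.88
Municipal property tax: $5,847.72
Annual escrow total = $2,491.80 + $1,025.88 + $5,847.72 = $9,365.40
Monthly = $9,365.40 ÷ 12 = $780.45

$780.45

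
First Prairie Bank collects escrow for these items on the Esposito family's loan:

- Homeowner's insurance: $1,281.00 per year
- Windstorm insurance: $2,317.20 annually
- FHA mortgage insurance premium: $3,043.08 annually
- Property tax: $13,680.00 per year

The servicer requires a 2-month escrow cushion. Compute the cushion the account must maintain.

Homeowner's insurance = $1,281.00/yr
Windstorm insurance = $2,317.20/yr
FHA mortgage insurance premium = $3,043.08/yr
Property tax = $13,680.00/yr
Combined annual = $1,281.00 + $2,317.20 + $3,043.08 + $13,680.00 = $20,321.28
Base monthly escrow = $20,321.28 ÷ 12 = $1,693.44
Required cushion = 2 × $1,693.44 = $3,386.88

$3,386.88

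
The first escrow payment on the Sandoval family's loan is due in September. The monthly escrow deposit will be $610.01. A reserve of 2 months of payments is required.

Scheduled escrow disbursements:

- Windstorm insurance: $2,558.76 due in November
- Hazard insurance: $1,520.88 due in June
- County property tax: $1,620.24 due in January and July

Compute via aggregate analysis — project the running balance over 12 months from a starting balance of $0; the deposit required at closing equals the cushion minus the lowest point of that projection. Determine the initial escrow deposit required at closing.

$2,348.97

Cushion = 2 × $610.01 = $1,220.02
Trial balance (start $0, +$610.01 each month, − disbursements):
  Sep: +$610.01 → $610.01
  Oct: +$610.01 → $1,220.02
  Nov: +$610.01 − $2,558.76 → -$728.73
  Dec: +$610.01 → -$118.72
  Jan: +$610.01 − $1,620.24 → -$1,128.95
  Feb: +$610.01 → -$518.94
  Mar: +$610.01 → $91.07
  Apr: +$610.01 → $701.08
  May: +$610.01 → $1,311.09
  Jun: +$610.01 − $1,520.88 → $400.22
  Jul: +$610.01 − $1,620.24 → -$610.01
  Aug: +$610.01 → $0.00
Lowest trial balance = -$1,128.95 (Jan)
Initial deposit = cushion − low point = $1,220.02 − (-$1,128.95) = $2,348.97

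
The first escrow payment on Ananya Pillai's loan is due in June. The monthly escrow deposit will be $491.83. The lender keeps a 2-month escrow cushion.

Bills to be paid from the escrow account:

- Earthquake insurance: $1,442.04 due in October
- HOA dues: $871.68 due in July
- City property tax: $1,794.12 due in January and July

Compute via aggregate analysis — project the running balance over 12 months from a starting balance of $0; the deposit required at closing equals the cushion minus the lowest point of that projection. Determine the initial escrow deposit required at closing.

$2,950.98

Cushion = 2 × $491.83 = $983.66
Trial balance (start $0, +$491.83 each month, − disbursements):
  Jun: +$491.83 → $491.83
  Jul: +$491.83 − $2,665.80 → -$1,682.14
  Aug: +$491.83 → -$1,190.31
  Sep: +$491.83 → -$698.48
  Oct: +$491.83 − $1,442.04 → -$1,648.69
  Nov: +$491.83 → -$1,156.86
  Dec: +$491.83 → -$665.03
  Jan: +$491.83 − $1,794.12 → -$1,967.32
  Feb: +$491.83 → -$1,475.49
  Mar: +$491.83 → -$983.66
  Apr: +$491.83 → -$491.83
  May: +$491.83 → $0.00
Lowest trial balance = -$1,967.32 (Jan)
Initial deposit = cushion − low point = $983.66 − (-$1,967.32) = $2,950.98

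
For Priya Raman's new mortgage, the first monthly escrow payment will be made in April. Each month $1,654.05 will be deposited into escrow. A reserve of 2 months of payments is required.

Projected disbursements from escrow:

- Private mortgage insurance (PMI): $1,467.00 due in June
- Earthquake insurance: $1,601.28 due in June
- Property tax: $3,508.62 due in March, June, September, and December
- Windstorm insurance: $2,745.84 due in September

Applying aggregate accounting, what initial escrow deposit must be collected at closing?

$6,215.16

Cushion = 2 × $1,654.05 = $3,308.10
Trial balance (start $0, +$1,654.05 each month, − disbursements):
  Apr: +$1,654.05 → $1,654.05
  May: +$1,654.05 → $3,308.10
  Jun: +$1,654.05 − $6,576.90 → -$1,614.75
  Jul: +$1,654.05 → $39.30
  Aug: +$1,654.05 → $1,693.35
  Sep: +$1,654.05 − $6,254.46 → -$2,907.06
  Oct: +$1,654.05 → -$1,253.01
  Nov: +$1,654.05 → $401.04
  Dec: +$1,654.05 − $3,508.62 → -$1,453.53
  Jan: +$1,654.05 → $200.52
  Feb: +$1,654.05 → $1,854.57
  Mar: +$1,654.05 − $3,508.62 → $0.00
Lowest trial balance = -$2,907.06 (Sep)
Initial deposit = cushion − low point = $3,308.10 − (-$2,907.06) = $6,215.16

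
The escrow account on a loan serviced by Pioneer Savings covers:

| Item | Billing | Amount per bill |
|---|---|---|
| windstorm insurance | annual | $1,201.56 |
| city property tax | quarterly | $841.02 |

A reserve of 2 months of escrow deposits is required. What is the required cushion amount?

Windstorm insurance = $1,201.56
City property tax = $841.02 × 4 = $3,364.08
Total annual escrow = $1,201.56 + $3,364.08 = $4,565.64
Monthly = $4,565.64 / 12 = $380.47
Cushion = 2 × $380.47 = $760.94

$760.94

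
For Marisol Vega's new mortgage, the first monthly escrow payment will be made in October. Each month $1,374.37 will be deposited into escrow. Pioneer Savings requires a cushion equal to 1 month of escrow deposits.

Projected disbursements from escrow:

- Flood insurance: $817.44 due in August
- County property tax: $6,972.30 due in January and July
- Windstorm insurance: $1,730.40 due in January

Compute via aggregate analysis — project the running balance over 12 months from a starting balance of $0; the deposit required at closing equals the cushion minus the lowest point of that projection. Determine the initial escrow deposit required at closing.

Cushion = 1 × $1,374.37 = $1,374.37
Trial balance (start $0, +$1,374.37 each month, − disbursements):
  Oct: +$1,374.37 → $1,374.37
  Nov: +$1,374.37 → $2,748.74
  Dec: +$1,374.37 → $4,123.11
  Jan: +$1,374.37 − $8,702.70 → -$3,205.22
  Feb: +$1,374.37 → -$1,830.85
  Mar: +$1,374.37 → -$456.48
  Apr: +$1,374.37 → $917.89
  May: +$1,374.37 → $2,292.26
  Jun: +$1,374.37 → $3,666.63
  Jul: +$1,374.37 − $6,972.30 → -$1,931.30
  Aug: +$1,374.37 − $817.44 → -$1,374.37
  Sep: +$1,374.37 → $0.00
Lowest trial balance = -$3,205.22 (Jan)
Initial deposit = cushion − low point = $1,374.37 − (-$3,205.22) = $4,579.59

$4,579.59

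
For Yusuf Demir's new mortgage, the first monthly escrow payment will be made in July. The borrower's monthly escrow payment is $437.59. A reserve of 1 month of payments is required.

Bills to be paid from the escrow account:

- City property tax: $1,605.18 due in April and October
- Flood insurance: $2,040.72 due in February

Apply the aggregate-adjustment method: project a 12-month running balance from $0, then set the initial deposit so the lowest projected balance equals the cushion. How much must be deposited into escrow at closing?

$1,312.77

Cushion = 1 × $437.59 = $437.59
Trial balance (start $0, +$437.59 each month, − disbursements):
  Jul: +$437.59 → $437.59
  Aug: +$437.59 → $875.18
  Sep: +$437.59 → $1,312.77
  Oct: +$437.59 − $1,605.18 → $145.18
  Nov: +$437.59 → $582.77
  Dec: +$437.59 → $1,020.36
  Jan: +$437.59 → $1,457.95
  Feb: +$437.59 − $2,040.72 → -$145.18
  Mar: +$437.59 → $292.41
  Apr: +$437.59 − $1,605.18 → -$875.18
  May: +$437.59 → -$437.59
  Jun: +$437.59 → $0.00
Lowest trial balance = -$875.18 (Apr)
Initial deposit = cushion − low point = $437.59 − (-$875.18) = $1,312.77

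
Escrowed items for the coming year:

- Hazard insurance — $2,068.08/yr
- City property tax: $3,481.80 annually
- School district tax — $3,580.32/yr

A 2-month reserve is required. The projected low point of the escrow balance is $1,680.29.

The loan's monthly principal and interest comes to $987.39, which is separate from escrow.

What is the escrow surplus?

$158.59

Hazard insurance — $2,068.08 per year
City property tax — $3,481.80 per year
School district tax — $3,580.32 per year
Yearly total = $2,068.08 + $3,481.80 + $3,580.32 = $9,130.20
Per month = $9,130.20 ÷ 12 = $760.85
Required reserve = 2 × $760.85 = $1,521.70
Excess over cushion: $1,680.29 − $1,521.70 = $158.59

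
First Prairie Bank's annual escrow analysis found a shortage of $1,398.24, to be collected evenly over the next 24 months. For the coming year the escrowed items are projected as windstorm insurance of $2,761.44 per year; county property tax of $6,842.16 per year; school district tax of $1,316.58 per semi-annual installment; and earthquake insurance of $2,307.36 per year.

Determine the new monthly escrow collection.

Windstorm insurance: $2,761.44 annually
County property tax: $6,842.16 annually
School district tax: $1,316.58 × 2 = $2,633.16 annually
Earthquake insurance: $2,307.36 annually
Combined annual = $2,761.44 + $6,842.16 + $2,633.16 + $2,307.36 = $14,544.12
Monthly = $14,544.12 ÷ 12 = $1,212.01
Shortage spread = $1,398.24 / 24 = $58.26/mo
New monthly escrow = $1,212.01 + $58.26 = $1,270.27

$1,270.27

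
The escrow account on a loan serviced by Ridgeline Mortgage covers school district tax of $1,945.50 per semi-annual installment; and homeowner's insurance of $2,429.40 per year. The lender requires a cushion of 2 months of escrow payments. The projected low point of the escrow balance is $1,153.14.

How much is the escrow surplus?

$99.74

School district tax — $1,945.50 × 2 = $3,891.00
Homeowner's insurance — $2,429.40
Total annual escrow = $6,320.40
Monthly = $6,320.40 ÷ 12 = $526.70
Required cushion = 2 × $526.70 = $1,053.40
Surplus = $1,153.14 − $1,053.40 = $99.74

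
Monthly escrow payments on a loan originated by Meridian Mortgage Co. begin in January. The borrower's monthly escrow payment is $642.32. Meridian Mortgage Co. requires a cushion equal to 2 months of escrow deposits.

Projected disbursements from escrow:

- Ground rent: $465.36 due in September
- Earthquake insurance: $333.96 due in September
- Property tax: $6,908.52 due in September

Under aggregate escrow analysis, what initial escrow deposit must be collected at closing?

Cushion = 2 × $642.32 = $1,284.64
Trial balance (start $0, +$642.32 each month, − disbursements):
  Jan: +$642.32 → $642.32
  Feb: +$642.32 → $1,284.64
  Mar: +$642.32 → $1,926.96
  Apr: +$642.32 → $2,569.28
  May: +$642.32 → $3,211.60
  Jun: +$642.32 → $3,853.92
  Jul: +$642.32 → $4,496.24
  Aug: +$642.32 → $5,138.56
  Sep: +$642.32 − $7,707.84 → -$1,926.96
  Oct: +$642.32 → -$1,284.64
  Nov: +$642.32 → -$642.32
  Dec: +$642.32 → $0.00
Lowest trial balance = -$1,926.96 (Sep)
Initial deposit = cushion − low point = $1,284.64 − (-$1,926.96) = $3,211.60

$3,211.60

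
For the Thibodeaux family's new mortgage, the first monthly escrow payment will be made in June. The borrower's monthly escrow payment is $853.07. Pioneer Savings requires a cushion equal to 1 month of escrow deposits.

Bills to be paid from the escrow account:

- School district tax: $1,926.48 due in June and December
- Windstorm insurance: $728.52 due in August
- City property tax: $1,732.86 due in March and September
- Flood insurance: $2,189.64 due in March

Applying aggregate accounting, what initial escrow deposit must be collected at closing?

$2,559.21

Cushion = 1 × $853.07 = $853.07
Trial balance (start $0, +$853.07 each month, − disbursements):
  Jun: +$853.07 − $1,926.48 → -$1,073.41
  Jul: +$853.07 → -$220.34
  Aug: +$853.07 − $728.52 → -$95.79
  Sep: +$853.07 − $1,732.86 → -$975.58
  Oct: +$853.07 → -$122.51
  Nov: +$853.07 → $730.56
  Dec: +$853.07 − $1,926.48 → -$342.85
  Jan: +$853.07 → $510.22
  Feb: +$853.07 → $1,363.29
  Mar: +$853.07 − $3,922.50 → -$1,706.14
  Apr: +$853.07 → -$853.07
  May: +$853.07 → $0.00
Lowest trial balance = -$1,706.14 (Mar)
Initial deposit = cushion − low point = $853.07 − (-$1,706.14) = $2,559.21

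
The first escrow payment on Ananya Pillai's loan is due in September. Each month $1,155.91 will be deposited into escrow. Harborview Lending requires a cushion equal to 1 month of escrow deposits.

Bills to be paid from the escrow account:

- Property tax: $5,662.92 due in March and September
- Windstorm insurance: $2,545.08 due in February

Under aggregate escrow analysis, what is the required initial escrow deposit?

Cushion = 1 × $1,155.91 = $1,155.91
Trial balance (start $0, +$1,155.91 each month, − disbursements):
  Sep: +$1,155.91 − $5,662.92 → -$4,507.01
  Oct: +$1,155.91 → -$3,351.10
  Nov: +$1,155.91 → -$2,195.19
  Dec: +$1,155.91 → -$1,039.28
  Jan: +$1,155.91 → $116.63
  Feb: +$1,155.91 − $2,545.08 → -$1,272.54
  Mar: +$1,155.91 − $5,662.92 → -$5,779.55
  Apr: +$1,155.91 → -$4,623.64
  May: +$1,155.91 → -$3,467.73
  Jun: +$1,155.91 → -$2,311.82
  Jul: +$1,155.91 → -$1,155.91
  Aug: +$1,155.91 → $0.00
Lowest trial balance = -$5,779.55 (Mar)
Initial deposit = cushion − low point = $1,155.91 − (-$5,779.55) = $6,935.46

$6,935.46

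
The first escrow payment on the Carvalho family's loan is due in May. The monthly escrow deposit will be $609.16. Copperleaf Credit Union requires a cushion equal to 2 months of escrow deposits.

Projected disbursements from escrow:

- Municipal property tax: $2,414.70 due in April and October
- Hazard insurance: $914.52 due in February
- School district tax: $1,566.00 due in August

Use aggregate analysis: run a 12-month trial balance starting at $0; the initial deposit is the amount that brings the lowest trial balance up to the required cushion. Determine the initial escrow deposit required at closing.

$1,544.06

Cushion = 2 × $609.16 = $1,218.32
Trial balance (start $0, +$609.16 each month, − disbursements):
  May: +$609.16 → $609.16
  Jun: +$609.16 → $1,218.32
  Jul: +$609.16 → $1,827.48
  Aug: +$609.16 − $1,566.00 → $870.64
  Sep: +$609.16 → $1,479.80
  Oct: +$609.16 − $2,414.70 → -$325.74
  Nov: +$609.16 → $283.42
  Dec: +$609.16 → $892.58
  Jan: +$609.16 → $1,501.74
  Feb: +$609.16 − $914.52 → $1,196.38
  Mar: +$609.16 → $1,805.54
  Apr: +$609.16 − $2,414.70 → $0.00
Lowest trial balance = -$325.74 (Oct)
Initial deposit = cushion − low point = $1,218.32 − (-$325.74) = $1,544.06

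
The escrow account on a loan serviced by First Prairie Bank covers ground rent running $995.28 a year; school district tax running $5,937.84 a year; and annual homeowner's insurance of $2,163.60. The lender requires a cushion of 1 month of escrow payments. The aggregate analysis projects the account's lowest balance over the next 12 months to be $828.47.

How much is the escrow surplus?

$70.41

Ground rent — $995.28 per year
School district tax — $5,937.84 per year
Homeowner's insurance — $2,163.60 per year
Total annual escrow = $995.28 + $5,937.84 + $2,163.60 = $9,096.72
Per month = $9,096.72 ÷ 12 = $758.06
Required reserve = 1 × $758.06 = $758.06
Excess over cushion: $828.47 − $758.06 = $70.41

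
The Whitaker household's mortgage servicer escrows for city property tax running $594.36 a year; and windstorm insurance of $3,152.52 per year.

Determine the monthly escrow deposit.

City property tax = $594.36/yr
Windstorm insurance = $3,152.52/yr
Total annual escrow = $594.36 + $3,152.52 = $3,746.88
Monthly = $3,746.88 / 12 = $312.24

$312.24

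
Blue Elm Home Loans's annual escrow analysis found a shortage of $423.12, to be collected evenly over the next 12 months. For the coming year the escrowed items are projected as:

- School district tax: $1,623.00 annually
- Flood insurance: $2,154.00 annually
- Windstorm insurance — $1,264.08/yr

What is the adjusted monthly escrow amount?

$455.35

School district tax = $1,623.00 per year
Flood insurance = $2,154.00 per year
Windstorm insurance = $1,264.08 per year
Total per year = $1,623.00 + $2,154.00 + $1,264.08 = $5,041.08
Base monthly escrow = $5,041.08 / 12 = $420.09
Shortage per month = $423.12 / 12 = $35.26
New monthly escrow = $420.09 + $35.26 = $455.35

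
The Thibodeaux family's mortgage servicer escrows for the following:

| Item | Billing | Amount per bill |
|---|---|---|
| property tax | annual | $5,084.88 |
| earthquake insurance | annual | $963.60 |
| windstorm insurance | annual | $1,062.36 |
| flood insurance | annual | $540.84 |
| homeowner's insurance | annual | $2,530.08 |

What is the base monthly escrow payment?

Property tax: $5,084.88/yr
Earthquake insurance: $963.60/yr
Windstorm insurance: $1,062.36/yr
Flood insurance: $540.84/yr
Homeowner's insurance: $2,530.08/yr
Yearly total = $5,084.88 + $963.60 + $1,062.36 + $540.84 + $2,530.08 = $10,181.76
Per month = $10,181.76 ÷ 12 = $848.48

$848.48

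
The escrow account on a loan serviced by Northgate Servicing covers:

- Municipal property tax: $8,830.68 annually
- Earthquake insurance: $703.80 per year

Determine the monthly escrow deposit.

$794.54

Municipal property tax — $8,830.68/yr
Earthquake insurance — $703.80/yr
Yearly total = $8,830.68 + $703.80 = $9,534.48
Per month = $9,534.48 / 12 = $794.54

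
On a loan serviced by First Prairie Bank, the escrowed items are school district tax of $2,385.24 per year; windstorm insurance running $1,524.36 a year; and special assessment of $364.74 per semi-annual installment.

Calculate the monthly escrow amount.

$386.59

School district tax: $2,385.24 per year
Windstorm insurance: $1,524.36 per year
Special assessment: $364.74 × 2 = $729.48 per year
Yearly total = $2,385.24 + $1,524.36 + $729.48 = $4,639.08
Monthly escrow = $4,639.08 ÷ 12 = $386.59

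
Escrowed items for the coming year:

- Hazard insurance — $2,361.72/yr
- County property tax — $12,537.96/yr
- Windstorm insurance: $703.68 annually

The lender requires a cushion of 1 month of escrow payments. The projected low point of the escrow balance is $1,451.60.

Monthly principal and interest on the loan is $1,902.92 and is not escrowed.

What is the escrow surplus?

$151.32

Hazard insurance — $2,361.72 annually
County property tax — $12,537.96 annually
Windstorm insurance — $703.68 annually
Combined annual = $2,361.72 + $12,537.96 + $703.68 = $15,603.36
Monthly escrow = $15,603.36 ÷ 12 = $1,300.28
Required cushion = 1 × $1,300.28 = $1,300.28
Excess over cushion: $1,451.60 − $1,300.28 = $151.32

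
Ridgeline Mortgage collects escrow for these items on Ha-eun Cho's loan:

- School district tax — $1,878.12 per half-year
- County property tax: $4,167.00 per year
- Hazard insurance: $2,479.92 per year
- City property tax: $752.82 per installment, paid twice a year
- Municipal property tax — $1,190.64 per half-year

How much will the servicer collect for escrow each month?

$1,190.84

School district tax — $1,878.12 × 2 = $3,756.24/yr
County property tax — $4,167.00/yr
Hazard insurance — $2,479.92/yr
City property tax — $752.82 × 2 = $1,505.64/yr
Municipal property tax — $1,190.64 × 2 = $2,381.28/yr
Combined annual = $14,290.08
Monthly escrow = $14,290.08 ÷ 12 = $1,190.84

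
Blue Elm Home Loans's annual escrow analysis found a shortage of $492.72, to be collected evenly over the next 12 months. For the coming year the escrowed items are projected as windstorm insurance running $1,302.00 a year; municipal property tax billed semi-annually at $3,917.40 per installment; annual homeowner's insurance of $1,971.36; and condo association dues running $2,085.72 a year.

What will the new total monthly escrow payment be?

Windstorm insurance — $1,302.00 per year
Municipal property tax — $3,917.40 × 2 = $7,834.80 per year
Homeowner's insurance — $1,971.36 per year
Condo association dues — $2,085.72 per year
Total per year = $1,302.00 + $7,834.80 + $1,971.36 + $2,085.72 = $13,193.88
Base monthly escrow = $13,193.88 ÷ 12 = $1,099.49
Shortage spread = $492.72 ÷ 12 = $41.06/mo
New monthly escrow = $1,099.49 + $41.06 = $1,140.55

$1,140.55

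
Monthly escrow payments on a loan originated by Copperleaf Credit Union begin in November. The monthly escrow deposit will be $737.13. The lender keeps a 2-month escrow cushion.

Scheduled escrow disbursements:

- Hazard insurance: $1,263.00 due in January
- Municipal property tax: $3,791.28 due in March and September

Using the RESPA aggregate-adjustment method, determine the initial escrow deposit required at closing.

$2,842.89

Cushion = 2 × $737.13 = $1,474.26
Trial balance (start $0, +$737.13 each month, − disbursements):
  Nov: +$737.13 → $737.13
  Dec: +$737.13 → $1,474.26
  Jan: +$737.13 − $1,263.00 → $948.39
  Feb: +$737.13 → $1,685.52
  Mar: +$737.13 − $3,791.28 → -$1,368.63
  Apr: +$737.13 → -$631.50
  May: +$737.13 → $105.63
  Jun: +$737.13 → $842.76
  Jul: +$737.13 → $1,579.89
  Aug: +$737.13 → $2,317.02
  Sep: +$737.13 − $3,791.28 → -$737.13
  Oct: +$737.13 → $0.00
Lowest trial balance = -$1,368.63 (Mar)
Initial deposit = cushion − low point = $1,474.26 − (-$1,368.63) = $2,842.89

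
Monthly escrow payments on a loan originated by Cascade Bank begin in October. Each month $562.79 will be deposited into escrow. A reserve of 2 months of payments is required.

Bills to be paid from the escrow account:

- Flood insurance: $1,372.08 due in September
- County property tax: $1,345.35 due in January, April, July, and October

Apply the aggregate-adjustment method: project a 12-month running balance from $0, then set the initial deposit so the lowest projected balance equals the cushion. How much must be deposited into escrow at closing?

$1,908.14

Cushion = 2 × $562.79 = $1,125.58
Trial balance (start $0, +$562.79 each month, − disbursements):
  Oct: +$562.79 − $1,345.35 → -$782.56
  Nov: +$562.79 → -$219.77
  Dec: +$562.79 → $343.02
  Jan: +$562.79 − $1,345.35 → -$439.54
  Feb: +$562.79 → $123.25
  Mar: +$562.79 → $686.04
  Apr: +$562.79 − $1,345.35 → -$96.52
  May: +$562.79 → $466.27
  Jun: +$562.79 → $1,029.06
  Jul: +$562.79 − $1,345.35 → $246.50
  Aug: +$562.79 → $809.29
  Sep: +$562.79 − $1,372.08 → $0.00
Lowest trial balance = -$782.56 (Oct)
Initial deposit = cushion − low point = $1,125.58 − (-$782.56) = $1,908.14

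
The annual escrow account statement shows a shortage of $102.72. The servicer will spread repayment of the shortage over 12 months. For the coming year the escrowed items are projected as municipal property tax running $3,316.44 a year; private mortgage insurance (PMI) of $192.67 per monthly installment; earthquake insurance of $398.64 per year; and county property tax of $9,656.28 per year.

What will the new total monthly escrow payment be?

Municipal property tax = $3,316.44 per year
Private mortgage insurance (PMI) = $192.67 × 12 = $2,312.04 per year
Earthquake insurance = $398.64 per year
County property tax = $9,656.28 per year
Annual escrow total = $3,316.44 + $2,312.04 + $398.64 + $9,656.28 = $15,683.40
Per month = $15,683.40 ÷ 12 = $1,306.95
Shortage per month = $102.72 ÷ 12 = $8.56
New monthly escrow = $1,306.95 + $8.56 = $1,315.51

$1,315.51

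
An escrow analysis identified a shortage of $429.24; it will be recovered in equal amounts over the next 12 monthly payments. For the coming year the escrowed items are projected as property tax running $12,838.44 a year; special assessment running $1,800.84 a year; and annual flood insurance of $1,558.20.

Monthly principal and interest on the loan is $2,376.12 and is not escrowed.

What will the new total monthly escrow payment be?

$1,385.56

Property tax — $12,838.44
Special assessment — $1,800.84
Flood insurance — $1,558.20
Combined annual = $12,838.44 + $1,800.84 + $1,558.20 = $16,197.48
Base monthly escrow = $16,197.48 ÷ 12 = $1,349.79
Monthly shortage recovery: $429.24 ÷ 12 = $35.77
New monthly escrow = $1,349.79 + $35.77 = $1,385.56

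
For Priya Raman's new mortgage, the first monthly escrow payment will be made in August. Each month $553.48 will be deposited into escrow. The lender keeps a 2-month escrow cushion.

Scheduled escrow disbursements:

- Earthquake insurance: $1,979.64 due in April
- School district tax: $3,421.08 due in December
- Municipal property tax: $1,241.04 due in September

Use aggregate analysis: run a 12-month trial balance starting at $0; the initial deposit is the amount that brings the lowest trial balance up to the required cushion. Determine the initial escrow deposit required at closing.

$3,001.68

Cushion = 2 × $553.48 = $1,106.96
Trial balance (start $0, +$553.48 each month, − disbursements):
  Aug: +$553.48 → $553.48
  Sep: +$553.48 − $1,241.04 → -$134.08
  Oct: +$553.48 → $419.40
  Nov: +$553.48 → $972.88
  Dec: +$553.48 − $3,421.08 → -$1,894.72
  Jan: +$553.48 → -$1,341.24
  Feb: +$553.48 → -$787.76
  Mar: +$553.48 → -$234.28
  Apr: +$553.48 − $1,979.64 → -$1,660.44
  May: +$553.48 → -$1,106.96
  Jun: +$553.48 → -$553.48
  Jul: +$553.48 → $0.00
Lowest trial balance = -$1,894.72 (Dec)
Initial deposit = cushion − low point = $1,106.96 − (-$1,894.72) = $3,001.68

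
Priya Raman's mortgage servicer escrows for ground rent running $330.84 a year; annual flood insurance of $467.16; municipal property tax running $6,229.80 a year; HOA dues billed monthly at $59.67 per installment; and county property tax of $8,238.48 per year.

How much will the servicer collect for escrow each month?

$1,331.86

Ground rent = $330.84 annually
Flood insurance = $467.16 annually
Municipal property tax = $6,229.80 annually
HOA dues = $59.67 × 12 = $716.04 annually
County property tax = $8,238.48 annually
Total annual escrow = $15,982.32
Monthly escrow = $15,982.32 / 12 = $1,331.86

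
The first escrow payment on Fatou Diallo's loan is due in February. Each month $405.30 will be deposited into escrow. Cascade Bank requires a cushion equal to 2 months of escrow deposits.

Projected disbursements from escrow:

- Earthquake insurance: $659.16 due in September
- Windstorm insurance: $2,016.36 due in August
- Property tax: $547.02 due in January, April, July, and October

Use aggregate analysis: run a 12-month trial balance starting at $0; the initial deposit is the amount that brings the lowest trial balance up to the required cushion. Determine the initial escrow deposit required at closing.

$1,479.48

Cushion = 2 × $405.30 = $810.60
Trial balance (start $0, +$405.30 each month, − disbursements):
  Feb: +$405.30 → $405.30
  Mar: +$405.30 → $810.60
  Apr: +$405.30 − $547.02 → $668.88
  May: +$405.30 → $1,074.18
  Jun: +$405.30 → $1,479.48
  Jul: +$405.30 − $547.02 → $1,337.76
  Aug: +$405.30 − $2,016.36 → -$273.30
  Sep: +$405.30 − $659.16 → -$527.16
  Oct: +$405.30 − $547.02 → -$668.88
  Nov: +$405.30 → -$263.58
  Dec: +$405.30 → $141.72
  Jan: +$405.30 − $547.02 → $0.00
Lowest trial balance = -$668.88 (Oct)
Initial deposit = cushion − low point = $810.60 − (-$668.88) = $1,479.48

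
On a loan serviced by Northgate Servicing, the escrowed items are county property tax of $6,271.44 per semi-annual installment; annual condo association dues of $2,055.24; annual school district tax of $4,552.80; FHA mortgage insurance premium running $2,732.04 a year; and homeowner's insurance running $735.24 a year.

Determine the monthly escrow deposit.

$1,884.85

County property tax = $6,271.44 × 2 = $12,542.88
Condo association dues = $2,055.24
School district tax = $4,552.80
FHA mortgage insurance premium = $2,732.04
Homeowner's insurance = $735.24
Yearly total = $12,542.88 + $2,055.24 + $4,552.80 + $2,732.04 + $735.24 = $22,618.20
Monthly escrow = $22,618.20 ÷ 12 = $1,884.85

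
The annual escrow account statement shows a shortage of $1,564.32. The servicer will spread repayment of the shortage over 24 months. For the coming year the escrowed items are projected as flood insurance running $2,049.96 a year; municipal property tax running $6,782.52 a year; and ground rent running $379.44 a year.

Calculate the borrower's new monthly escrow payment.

$832.84

Flood insurance — $2,049.96
Municipal property tax — $6,782.52
Ground rent — $379.44
Total per year = $9,211.92
Base monthly escrow = $9,211.92 ÷ 12 = $767.66
Monthly shortage recovery: $1,564.32 ÷ 24 = $65.18
New monthly escrow = $767.66 + $65.18 = $832.84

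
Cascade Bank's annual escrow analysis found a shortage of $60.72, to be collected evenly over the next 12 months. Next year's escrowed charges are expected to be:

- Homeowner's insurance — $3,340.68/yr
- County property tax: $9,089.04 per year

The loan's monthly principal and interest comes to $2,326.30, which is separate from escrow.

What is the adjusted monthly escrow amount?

$1,040.87

Homeowner's insurance — $3,340.68 per year
County property tax — $9,089.04 per year
Yearly total = $3,340.68 + $9,089.04 = $12,429.72
Per month = $12,429.72 ÷ 12 = $1,035.81
Monthly shortage recovery: $60.72 ÷ 12 = $5.06
New monthly escrow = $1,035.81 + $5.06 = $1,040.87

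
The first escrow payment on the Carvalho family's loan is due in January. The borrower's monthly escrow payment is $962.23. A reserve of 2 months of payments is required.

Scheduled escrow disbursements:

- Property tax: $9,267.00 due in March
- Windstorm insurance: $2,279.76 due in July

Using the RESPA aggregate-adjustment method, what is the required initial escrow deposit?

Cushion = 2 × $962.23 = $1,924.46
Trial balance (start $0, +$962.23 each month, − disbursements):
  Jan: +$962.23 → $962.23
  Feb: +$962.23 → $1,924.46
  Mar: +$962.23 − $9,267.00 → -$6,380.31
  Apr: +$962.23 → -$5,418.08
  May: +$962.23 → -$4,455.85
  Jun: +$962.23 → -$3,493.62
  Jul: +$962.23 − $2,279.76 → -$4,811.15
  Aug: +$962.23 → -$3,848.92
  Sep: +$962.23 → -$2,886.69
  Oct: +$962.23 → -$1,924.46
  Nov: +$962.23 → -$962.23
  Dec: +$962.23 → $0.00
Lowest trial balance = -$6,380.31 (Mar)
Initial deposit = cushion − low point = $1,924.46 − (-$6,380.31) = $8,304.77

$8,304.77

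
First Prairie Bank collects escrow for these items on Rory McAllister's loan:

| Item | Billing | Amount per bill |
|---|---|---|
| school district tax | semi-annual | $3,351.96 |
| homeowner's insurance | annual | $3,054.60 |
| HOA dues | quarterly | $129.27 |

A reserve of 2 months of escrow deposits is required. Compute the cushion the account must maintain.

School district tax = $3,351.96 × 2 = $6,703.92 annually
Homeowner's insurance = $3,054.60 annually
HOA dues = $129.27 × 4 = $517.08 annually
Annual escrow total = $6,703.92 + $3,054.60 + $517.08 = $10,275.60
Per month = $10,275.60 / 12 = $856.30
Required cushion = 2 × $856.30 = $1,712.60

$1,712.60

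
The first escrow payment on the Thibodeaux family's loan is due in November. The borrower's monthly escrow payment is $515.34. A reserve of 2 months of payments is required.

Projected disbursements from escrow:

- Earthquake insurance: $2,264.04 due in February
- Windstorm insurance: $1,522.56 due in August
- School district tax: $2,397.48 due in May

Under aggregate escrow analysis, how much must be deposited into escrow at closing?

Cushion = 2 × $515.34 = $1,030.68
Trial balance (start $0, +$515.34 each month, − disbursements):
  Nov: +$515.34 → $515.34
  Dec: +$515.34 → $1,030.68
  Jan: +$515.34 → $1,546.02
  Feb: +$515.34 − $2,264.04 → -$202.68
  Mar: +$515.34 → $312.66
  Apr: +$515.34 → $828.00
  May: +$515.34 − $2,397.48 → -$1,054.14
  Jun: +$515.34 → -$538.80
  Jul: +$515.34 → -$23.46
  Aug: +$515.34 − $1,522.56 → -$1,030.68
  Sep: +$515.34 → -$515.34
  Oct: +$515.34 → $0.00
Lowest trial balance = -$1,054.14 (May)
Initial deposit = cushion − low point = $1,030.68 − (-$1,054.14) = $2,084.82

$2,084.82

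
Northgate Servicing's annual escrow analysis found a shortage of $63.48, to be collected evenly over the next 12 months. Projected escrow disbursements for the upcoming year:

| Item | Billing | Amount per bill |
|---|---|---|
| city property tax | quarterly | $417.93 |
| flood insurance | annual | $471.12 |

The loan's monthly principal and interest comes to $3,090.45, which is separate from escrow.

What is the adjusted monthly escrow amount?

City property tax — $417.93 × 4 = $1,671.72 per year
Flood insurance — $471.12 per year
Total annual escrow = $1,671.72 + $471.12 = $2,142.84
Per month = $2,142.84 ÷ 12 = $178.57
Shortage spread = $63.48 / 12 = $5.29/mo
Adjusted monthly = $178.57 + $5.29 = $183.86

$183.86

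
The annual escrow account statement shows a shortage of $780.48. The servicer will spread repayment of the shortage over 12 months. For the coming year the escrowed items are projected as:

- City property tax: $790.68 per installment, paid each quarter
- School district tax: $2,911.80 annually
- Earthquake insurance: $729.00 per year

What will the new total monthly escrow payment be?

City property tax: $790.68 × 4 = $3,162.72 per year
School district tax: $2,911.80 per year
Earthquake insurance: $729.00 per year
Yearly total = $6,803.52
Monthly escrow = $6,803.52 / 12 = $566.96
Monthly shortage recovery: $780.48 ÷ 12 = $65.04
New monthly escrow = $566.96 + $65.04 = $632.00

$632.00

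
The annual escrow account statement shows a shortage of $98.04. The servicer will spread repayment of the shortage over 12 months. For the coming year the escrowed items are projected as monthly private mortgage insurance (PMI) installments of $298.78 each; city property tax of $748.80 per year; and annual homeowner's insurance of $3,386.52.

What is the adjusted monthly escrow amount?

$651.56

Private mortgage insurance (PMI) = $298.78 × 12 = $3,585.36 per year
City property tax = $748.80 per year
Homeowner's insurance = $3,386.52 per year
Total annual escrow = $3,585.36 + $748.80 + $3,386.52 = $7,720.68
Monthly = $7,720.68 / 12 = $643.39
Monthly shortage recovery: $98.04 / 12 = $8.17
New monthly escrow = $643.39 + $8.17 = $651.56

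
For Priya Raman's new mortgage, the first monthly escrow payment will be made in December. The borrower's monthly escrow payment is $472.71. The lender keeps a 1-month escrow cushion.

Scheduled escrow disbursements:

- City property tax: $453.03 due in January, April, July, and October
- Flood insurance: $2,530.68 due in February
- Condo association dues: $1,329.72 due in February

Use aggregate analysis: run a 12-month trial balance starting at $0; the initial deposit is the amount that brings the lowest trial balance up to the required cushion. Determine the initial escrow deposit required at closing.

Cushion = 1 × $472.71 = $472.71
Trial balance (start $0, +$472.71 each month, − disbursements):
  Dec: +$472.71 → $472.71
  Jan: +$472.71 − $453.03 → $492.39
  Feb: +$472.71 − $3,860.40 → -$2,895.30
  Mar: +$472.71 → -$2,422.59
  Apr: +$472.71 − $453.03 → -$2,402.91
  May: +$472.71 → -$1,930.20
  Jun: +$472.71 → -$1,457.49
  Jul: +$472.71 − $453.03 → -$1,437.81
  Aug: +$472.71 → -$965.10
  Sep: +$472.71 → -$492.39
  Oct: +$472.71 − $453.03 → -$472.71
  Nov: +$472.71 → $0.00
Lowest trial balance = -$2,895.30 (Feb)
Initial deposit = cushion − low point = $472.71 − (-$2,895.30) = $3,368.01

$3,368.01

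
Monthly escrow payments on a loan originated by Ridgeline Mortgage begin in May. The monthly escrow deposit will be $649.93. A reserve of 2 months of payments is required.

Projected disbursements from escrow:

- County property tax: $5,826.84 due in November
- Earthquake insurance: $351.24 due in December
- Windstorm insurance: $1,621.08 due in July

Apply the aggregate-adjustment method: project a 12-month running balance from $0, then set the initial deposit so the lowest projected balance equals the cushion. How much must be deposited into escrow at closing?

Cushion = 2 × $649.93 = $1,299.86
Trial balance (start $0, +$649.93 each month, − disbursements):
  May: +$649.93 → $649.93
  Jun: +$649.93 → $1,299.86
  Jul: +$649.93 − $1,621.08 → $328.71
  Aug: +$649.93 → $978.64
  Sep: +$649.93 → $1,628.57
  Oct: +$649.93 → $2,278.50
  Nov: +$649.93 − $5,826.84 → -$2,898.41
  Dec: +$649.93 − $351.24 → -$2,599.72
  Jan: +$649.93 → -$1,949.79
  Feb: +$649.93 → -$1,299.86
  Mar: +$649.93 → -$649.93
  Apr: +$649.93 → $0.00
Lowest trial balance = -$2,898.41 (Nov)
Initial deposit = cushion − low point = $1,299.86 − (-$2,898.41) = $4,198.27

$4,198.27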